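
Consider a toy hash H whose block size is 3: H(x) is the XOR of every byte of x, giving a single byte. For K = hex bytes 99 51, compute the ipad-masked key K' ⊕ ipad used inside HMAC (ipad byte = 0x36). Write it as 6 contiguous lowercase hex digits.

Key hex bytes 99 51 is 2 bytes ≤ B = 3; zero-pad to 3 bytes: K' = 99 51 00.
XOR each byte with 0x36: 99⊕36=af, 51⊕36=67, 00⊕36=36.

af6736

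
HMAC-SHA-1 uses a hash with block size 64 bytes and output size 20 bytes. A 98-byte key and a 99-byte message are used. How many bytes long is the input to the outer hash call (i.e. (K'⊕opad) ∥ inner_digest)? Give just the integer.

84

Key is 98 > 64 bytes, so it is hashed to 20 bytes then zero-padded to 64: |K'| = 64.
Outer input = (K'⊕opad) ∥ H(inner) → 64 + 20 = 84 bytes.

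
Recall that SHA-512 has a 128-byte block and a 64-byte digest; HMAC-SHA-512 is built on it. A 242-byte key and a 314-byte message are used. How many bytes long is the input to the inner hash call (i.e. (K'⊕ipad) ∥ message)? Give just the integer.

442

Key is 242 > 128 bytes, so it is hashed to 64 bytes then zero-padded to 128: |K'| = 128.
Inner input = (K'⊕ipad) ∥ m → 128 + 314 = 442 bytes.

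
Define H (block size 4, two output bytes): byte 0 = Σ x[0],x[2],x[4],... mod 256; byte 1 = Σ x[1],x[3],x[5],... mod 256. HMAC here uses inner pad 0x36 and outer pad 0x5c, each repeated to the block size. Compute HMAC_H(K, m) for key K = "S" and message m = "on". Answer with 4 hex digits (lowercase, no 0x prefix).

7592

Key "S" = 53 is 1 byte ≤ B = 4; zero-pad to 4 bytes: K' = 53 00 00 00.
K' ⊕ ipad = 65 36 36 36.  K' ⊕ opad = 0f 5c 5c 5c.
Inner input = (K'⊕ipad) ∥ m = 65 36 36 36 ∥ 6f 6e.
Inner hash: even-index sum = 266 mod 256 = 10; odd-index sum = 218 mod 256 = 218 → 0a da.
Outer input = (K'⊕opad) ∥ inner = 0f 5c 5c 5c ∥ 0a da.
Outer hash (tag): even-index sum = 117 mod 256 = 117; odd-index sum = 402 mod 256 = 146 → 75 92.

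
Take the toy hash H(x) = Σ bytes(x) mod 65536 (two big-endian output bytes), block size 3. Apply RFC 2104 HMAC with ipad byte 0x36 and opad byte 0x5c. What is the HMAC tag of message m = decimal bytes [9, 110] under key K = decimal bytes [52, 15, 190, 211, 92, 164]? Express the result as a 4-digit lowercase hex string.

0206

Key decimal bytes [52, 15, 190, 211, 92, 164] = 34 0f be d3 5c a4 is 6 bytes > B = 3, so hash it first: H(key) = 02 d4, then zero-pad to 3 bytes: K' = 02 d4 00.
K' ⊕ ipad = 34 e2 36.  K' ⊕ opad = 5e 88 5c.
Inner input = (K'⊕ipad) ∥ m = 34 e2 36 ∥ 09 6e.
Inner hash: sum = 52+226+54+9+110 = 451 → 01 c3.
Outer input = (K'⊕opad) ∥ inner = 5e 88 5c ∥ 01 c3.
Outer hash (tag): sum = 94+136+92+1+195 = 518 → 02 06.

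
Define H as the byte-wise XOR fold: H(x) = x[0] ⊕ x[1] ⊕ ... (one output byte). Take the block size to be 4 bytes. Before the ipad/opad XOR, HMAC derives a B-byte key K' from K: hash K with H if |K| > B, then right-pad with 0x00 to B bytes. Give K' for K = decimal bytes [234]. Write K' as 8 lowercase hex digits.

ea000000

Key decimal bytes [234] = ea is 1 byte ≤ B = 4; zero-pad to 4 bytes: K' = ea 00 00 00.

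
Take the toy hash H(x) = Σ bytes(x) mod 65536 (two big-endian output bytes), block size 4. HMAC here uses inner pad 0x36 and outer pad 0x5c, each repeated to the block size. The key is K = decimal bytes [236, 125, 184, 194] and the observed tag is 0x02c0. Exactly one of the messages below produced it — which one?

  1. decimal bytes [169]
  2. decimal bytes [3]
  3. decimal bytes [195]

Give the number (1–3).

Key decimal bytes [236, 125, 184, 194] = ec 7d b8 c2 is exactly B = 4 bytes: K' = ec 7d b8 c2.
K' ⊕ ipad = da 4b 8e f4; K' ⊕ opad = b0 21 e4 9e.
m1: inner = H(da 4b 8e f4 a9) = 03 50; tag = H(b0 21 e4 9e 03 50) = 02a6
m2: inner = H(da 4b 8e f4 03) = 02 aa; tag = H(b0 21 e4 9e 02 aa) = 02ff
m3: inner = H(da 4b 8e f4 c3) = 03 6a; tag = H(b0 21 e4 9e 03 6a) = 02c0 ← matches

3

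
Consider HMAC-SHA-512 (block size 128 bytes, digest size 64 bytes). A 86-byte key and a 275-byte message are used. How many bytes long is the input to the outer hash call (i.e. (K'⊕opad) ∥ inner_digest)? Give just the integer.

192

Key is 86 ≤ 128 bytes, zero-padded: |K'| = 128.
Outer input = (K'⊕opad) ∥ H(inner) → 128 + 64 = 192 bytes.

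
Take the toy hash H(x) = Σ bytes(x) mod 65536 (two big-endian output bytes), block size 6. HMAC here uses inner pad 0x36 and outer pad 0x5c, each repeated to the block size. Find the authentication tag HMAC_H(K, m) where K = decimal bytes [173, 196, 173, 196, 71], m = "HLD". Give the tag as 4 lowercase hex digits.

Key decimal bytes [173, 196, 173, 196, 71] = ad c4 ad c4 47 is 5 bytes ≤ B = 6; zero-pad to 6 bytes: K' = ad c4 ad c4 47 00.
K' ⊕ ipad = 9b f2 9b f2 71 36.  K' ⊕ opad = f1 98 f1 98 1b 5c.
Inner input = (K'⊕ipad) ∥ m = 9b f2 9b f2 71 36 ∥ 48 4c 44.
Inner hash: sum = 155+242+155+242+113+54+72+76+68 = 1177 → 04 99.
Outer input = (K'⊕opad) ∥ inner = f1 98 f1 98 1b 5c ∥ 04 99.
Outer hash (tag): sum = 241+152+241+152+27+92+4+153 = 1062 → 04 26.

0426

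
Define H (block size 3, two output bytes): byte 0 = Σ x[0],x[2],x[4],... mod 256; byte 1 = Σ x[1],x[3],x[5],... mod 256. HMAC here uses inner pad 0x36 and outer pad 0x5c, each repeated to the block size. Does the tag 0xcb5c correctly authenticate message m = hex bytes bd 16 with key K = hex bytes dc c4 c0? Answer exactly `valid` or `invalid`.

Key hex bytes dc c4 c0 is exactly B = 3 bytes: K' = dc c4 c0.
K' ⊕ ipad = ea f2 f6; K' ⊕ opad = 80 98 9c.
Inner hash: even-index sum = 502 mod 256 = 246; odd-index sum = 431 mod 256 = 175 → f6 af.
Outer hash (recomputed tag): even-index sum = 459 mod 256 = 203; odd-index sum = 398 mod 256 = 142 → cb 8e.
Recomputed tag = cb8e; claimed = cb5c → mismatch.

invalid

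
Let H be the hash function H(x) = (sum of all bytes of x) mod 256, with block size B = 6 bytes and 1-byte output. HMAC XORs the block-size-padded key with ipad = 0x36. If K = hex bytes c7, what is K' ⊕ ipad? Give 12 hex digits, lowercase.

Key hex bytes c7 is 1 byte ≤ B = 6; zero-pad to 6 bytes: K' = c7 00 00 00 00 00.
XOR each byte with 0x36: c7⊕36=f1, 00⊕36=36, 00⊕36=36, 00⊕36=36, 00⊕36=36, 00⊕36=36.

f13636363636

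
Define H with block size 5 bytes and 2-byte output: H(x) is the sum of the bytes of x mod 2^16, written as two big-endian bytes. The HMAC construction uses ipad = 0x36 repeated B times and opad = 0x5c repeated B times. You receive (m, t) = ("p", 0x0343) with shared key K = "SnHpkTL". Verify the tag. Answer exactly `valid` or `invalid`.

valid

Key "SnHpkTL" = 53 6e 48 70 6b 54 4c is 7 bytes > B = 5, so hash it first: H(key) = 02 84, then zero-pad to 5 bytes: K' = 02 84 00 00 00.
K' ⊕ ipad = 34 b2 36 36 36; K' ⊕ opad = 5e d8 5c 5c 5c.
Inner hash: sum = 52+178+54+54+54+112 = 504 → 01 f8.
Outer hash (recomputed tag): sum = 94+216+92+92+92+1+248 = 835 → 03 43.
Recomputed tag = 0343; claimed = 0343 → match.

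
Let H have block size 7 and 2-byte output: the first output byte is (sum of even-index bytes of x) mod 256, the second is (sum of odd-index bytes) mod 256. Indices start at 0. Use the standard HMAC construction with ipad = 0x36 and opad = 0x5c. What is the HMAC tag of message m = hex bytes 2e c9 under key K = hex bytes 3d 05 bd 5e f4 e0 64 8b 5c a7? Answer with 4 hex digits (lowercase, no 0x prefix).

Key hex bytes 3d 05 bd 5e f4 e0 64 8b 5c a7 is 10 bytes > B = 7, so hash it first: H(key) = ae 75, then zero-pad to 7 bytes: K' = ae 75 00 00 00 00 00.
K' ⊕ ipad = 98 43 36 36 36 36 36.  K' ⊕ opad = f2 29 5c 5c 5c 5c 5c.
Inner input = (K'⊕ipad) ∥ m = 98 43 36 36 36 36 36 ∥ 2e c9.
Inner hash: even-index sum = 515 mod 256 = 3; odd-index sum = 221 mod 256 = 221 → 03 dd.
Outer input = (K'⊕opad) ∥ inner = f2 29 5c 5c 5c 5c 5c ∥ 03 dd.
Outer hash (tag): even-index sum = 739 mod 256 = 227; odd-index sum = 228 mod 256 = 228 → e3 e4.

e3e4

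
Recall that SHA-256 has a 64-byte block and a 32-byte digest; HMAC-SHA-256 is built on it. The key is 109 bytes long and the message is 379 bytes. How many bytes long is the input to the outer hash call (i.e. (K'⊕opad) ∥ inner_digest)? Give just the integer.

96

Key is 109 > 64 bytes, so it is hashed to 32 bytes then zero-padded to 64: |K'| = 64.
Outer input = (K'⊕opad) ∥ H(inner) → 64 + 32 = 96 bytes.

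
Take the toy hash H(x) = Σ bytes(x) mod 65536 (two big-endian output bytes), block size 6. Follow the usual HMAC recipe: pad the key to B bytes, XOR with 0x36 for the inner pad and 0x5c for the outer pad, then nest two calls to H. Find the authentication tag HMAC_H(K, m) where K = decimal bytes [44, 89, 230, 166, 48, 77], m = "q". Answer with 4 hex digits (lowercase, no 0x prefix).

Key decimal bytes [44, 89, 230, 166, 48, 77] = 2c 59 e6 a6 30 4d is exactly B = 6 bytes: K' = 2c 59 e6 a6 30 4d.
K' ⊕ ipad = 1a 6f d0 90 06 7b.  K' ⊕ opad = 70 05 ba fa 6c 11.
Inner input = (K'⊕ipad) ∥ m = 1a 6f d0 90 06 7b ∥ 71.
Inner hash: sum = 26+111+208+144+6+123+113 = 731 → 02 db.
Outer input = (K'⊕opad) ∥ inner = 70 05 ba fa 6c 11 ∥ 02 db.
Outer hash (tag): sum = 112+5+186+250+108+17+2+219 = 899 → 03 83.

0383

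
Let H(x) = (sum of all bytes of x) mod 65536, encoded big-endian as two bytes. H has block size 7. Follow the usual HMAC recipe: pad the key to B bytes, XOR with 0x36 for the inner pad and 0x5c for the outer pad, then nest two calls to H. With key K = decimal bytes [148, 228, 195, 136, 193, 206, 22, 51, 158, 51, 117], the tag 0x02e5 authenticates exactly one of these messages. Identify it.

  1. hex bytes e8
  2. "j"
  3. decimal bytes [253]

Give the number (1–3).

1

Key decimal bytes [148, 228, 195, 136, 193, 206, 22, 51, 158, 51, 117] = 94 e4 c3 88 c1 ce 16 33 9e 33 75 is 11 bytes > B = 7, so hash it first: H(key) = 05 e1, then zero-pad to 7 bytes: K' = 05 e1 00 00 00 00 00.
K' ⊕ ipad = 33 d7 36 36 36 36 36; K' ⊕ opad = 59 bd 5c 5c 5c 5c 5c.
m1: inner = H(33 d7 36 36 36 36 36 e8) = 03 00; tag = H(59 bd 5c 5c 5c 5c 5c 03 00) = 02e5 ← matches
m2: inner = H(33 d7 36 36 36 36 36 6a) = 02 82; tag = H(59 bd 5c 5c 5c 5c 5c 02 82) = 0366
m3: inner = H(33 d7 36 36 36 36 36 fd) = 03 15; tag = H(59 bd 5c 5c 5c 5c 5c 03 15) = 02fa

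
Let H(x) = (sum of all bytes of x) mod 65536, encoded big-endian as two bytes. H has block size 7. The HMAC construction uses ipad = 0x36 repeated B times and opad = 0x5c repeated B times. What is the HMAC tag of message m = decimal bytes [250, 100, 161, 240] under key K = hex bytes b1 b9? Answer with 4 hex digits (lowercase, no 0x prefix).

Key hex bytes b1 b9 is 2 bytes ≤ B = 7; zero-pad to 7 bytes: K' = b1 b9 00 00 00 00 00.
K' ⊕ ipad = 87 8f 36 36 36 36 36.  K' ⊕ opad = ed e5 5c 5c 5c 5c 5c.
Inner input = (K'⊕ipad) ∥ m = 87 8f 36 36 36 36 36 ∥ fa 64 a1 f0.
Inner hash: sum = 135+143+54+54+54+54+54+250+100+161+240 = 1299 → 05 13.
Outer input = (K'⊕opad) ∥ inner = ed e5 5c 5c 5c 5c 5c ∥ 05 13.
Outer hash (tag): sum = 237+229+92+92+92+92+92+5+19 = 950 → 03 b6.

03b6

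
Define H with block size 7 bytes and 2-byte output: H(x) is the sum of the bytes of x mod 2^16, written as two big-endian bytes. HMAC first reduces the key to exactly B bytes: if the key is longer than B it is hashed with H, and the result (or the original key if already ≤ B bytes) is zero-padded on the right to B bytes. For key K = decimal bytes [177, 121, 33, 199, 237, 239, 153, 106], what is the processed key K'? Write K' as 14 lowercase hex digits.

|K| = 8 > B = 7, so first hash the key.
H(K): sum = 177+121+33+199+237+239+153+106 = 1265 → 04 f1.
Zero-pad H(K) = 04 f1 to 7 bytes: K' = 04 f1 00 00 00 00 00.

04f10000000000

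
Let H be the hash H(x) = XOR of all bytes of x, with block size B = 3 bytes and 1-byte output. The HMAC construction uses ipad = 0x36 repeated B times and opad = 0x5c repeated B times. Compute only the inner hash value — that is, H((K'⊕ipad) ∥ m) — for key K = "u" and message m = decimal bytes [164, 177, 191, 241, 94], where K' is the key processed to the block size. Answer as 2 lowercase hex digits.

Key "u" = 75 is 1 byte ≤ B = 3; zero-pad to 3 bytes: K' = 75 00 00.
K' ⊕ ipad = 43 36 36.
Inner input = 43 36 36 ∥ a4 b1 bf f1 5e.
Inner hash: XOR 43⊕36⊕36⊕a4⊕b1⊕bf⊕f1⊕5e = 46.

46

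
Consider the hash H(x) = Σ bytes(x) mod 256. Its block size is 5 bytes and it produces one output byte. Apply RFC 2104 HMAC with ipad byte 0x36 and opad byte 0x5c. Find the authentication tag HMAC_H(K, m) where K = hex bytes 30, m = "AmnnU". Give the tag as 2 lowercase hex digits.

Key hex bytes 30 is 1 byte ≤ B = 5; zero-pad to 5 bytes: K' = 30 00 00 00 00.
K' ⊕ ipad = 06 36 36 36 36.  K' ⊕ opad = 6c 5c 5c 5c 5c.
Inner input = (K'⊕ipad) ∥ m = 06 36 36 36 36 ∥ 41 6d 6e 6e 55.
Inner hash: sum = 6+54+54+54+54+65+109+110+110+85 = 701; mod 256 = 189 → bd.
Outer input = (K'⊕opad) ∥ inner = 6c 5c 5c 5c 5c ∥ bd.
Outer hash (tag): sum = 108+92+92+92+92+189 = 665; mod 256 = 153 → 99.

99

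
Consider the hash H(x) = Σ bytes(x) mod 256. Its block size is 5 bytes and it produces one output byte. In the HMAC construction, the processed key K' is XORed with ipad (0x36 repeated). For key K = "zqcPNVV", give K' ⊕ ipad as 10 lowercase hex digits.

ae36363636

Key "zqcPNVV" = 7a 71 63 50 4e 56 56 is 7 bytes > B = 5, so hash it first: H(key) = 98, then zero-pad to 5 bytes: K' = 98 00 00 00 00.
XOR each byte with 0x36: 98⊕36=ae, 00⊕36=36, 00⊕36=36, 00⊕36=36, 00⊕36=36.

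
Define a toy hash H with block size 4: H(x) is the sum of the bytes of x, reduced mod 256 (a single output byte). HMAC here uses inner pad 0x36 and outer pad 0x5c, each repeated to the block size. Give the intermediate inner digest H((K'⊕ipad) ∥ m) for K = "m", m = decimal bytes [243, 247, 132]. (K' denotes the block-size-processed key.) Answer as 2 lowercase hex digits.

Key "m" = 6d is 1 byte ≤ B = 4; zero-pad to 4 bytes: K' = 6d 00 00 00.
K' ⊕ ipad = 5b 36 36 36.
Inner input = 5b 36 36 36 ∥ f3 f7 84.
Inner hash: sum = 91+54+54+54+243+247+132 = 875; mod 256 = 107 → 6b.

6b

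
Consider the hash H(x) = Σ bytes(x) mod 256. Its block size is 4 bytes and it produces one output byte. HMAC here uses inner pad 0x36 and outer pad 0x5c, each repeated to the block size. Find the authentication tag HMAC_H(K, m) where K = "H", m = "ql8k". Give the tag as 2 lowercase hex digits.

Key "H" = 48 is 1 byte ≤ B = 4; zero-pad to 4 bytes: K' = 48 00 00 00.
K' ⊕ ipad = 7e 36 36 36.  K' ⊕ opad = 14 5c 5c 5c.
Inner input = (K'⊕ipad) ∥ m = 7e 36 36 36 ∥ 71 6c 38 6b.
Inner hash: sum = 126+54+54+54+113+108+56+107 = 672; mod 256 = 160 → a0.
Outer input = (K'⊕opad) ∥ inner = 14 5c 5c 5c ∥ a0.
Outer hash (tag): sum = 20+92+92+92+160 = 456; mod 256 = 200 → c8.

c8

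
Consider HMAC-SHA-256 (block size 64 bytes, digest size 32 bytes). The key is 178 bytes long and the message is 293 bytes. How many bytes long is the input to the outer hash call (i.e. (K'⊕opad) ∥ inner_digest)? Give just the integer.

Key is 178 > 64 bytes, so it is hashed to 32 bytes then zero-padded to 64: |K'| = 64.
Outer input = (K'⊕opad) ∥ H(inner) → 64 + 32 = 96 bytes.

96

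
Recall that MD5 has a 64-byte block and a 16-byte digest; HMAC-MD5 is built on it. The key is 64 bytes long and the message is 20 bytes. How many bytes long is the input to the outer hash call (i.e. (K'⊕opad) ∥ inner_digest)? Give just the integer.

80

Key is 64 ≤ 64 bytes, zero-padded: |K'| = 64.
Outer input = (K'⊕opad) ∥ H(inner) → 64 + 16 = 80 bytes.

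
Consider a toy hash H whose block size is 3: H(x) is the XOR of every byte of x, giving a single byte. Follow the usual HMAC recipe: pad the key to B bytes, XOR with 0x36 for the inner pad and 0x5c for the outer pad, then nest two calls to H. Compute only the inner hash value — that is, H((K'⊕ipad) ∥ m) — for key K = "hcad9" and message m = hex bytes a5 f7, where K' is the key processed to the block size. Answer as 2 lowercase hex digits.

Key "hcad9" = 68 63 61 64 39 is 5 bytes > B = 3, so hash it first: H(key) = 37, then zero-pad to 3 bytes: K' = 37 00 00.
K' ⊕ ipad = 01 36 36.
Inner input = 01 36 36 ∥ a5 f7.
Inner hash: XOR 01⊕36⊕36⊕a5⊕f7 = 53.

53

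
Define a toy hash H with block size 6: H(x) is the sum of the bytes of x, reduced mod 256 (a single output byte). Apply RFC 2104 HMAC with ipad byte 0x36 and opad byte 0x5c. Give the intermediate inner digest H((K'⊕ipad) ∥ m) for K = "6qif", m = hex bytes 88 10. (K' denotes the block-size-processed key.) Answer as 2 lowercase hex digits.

fa

Key "6qif" = 36 71 69 66 is 4 bytes ≤ B = 6; zero-pad to 6 bytes: K' = 36 71 69 66 00 00.
K' ⊕ ipad = 00 47 5f 50 36 36.
Inner input = 00 47 5f 50 36 36 ∥ 88 10.
Inner hash: sum = 0+71+95+80+54+54+136+16 = 506; mod 256 = 250 → fa.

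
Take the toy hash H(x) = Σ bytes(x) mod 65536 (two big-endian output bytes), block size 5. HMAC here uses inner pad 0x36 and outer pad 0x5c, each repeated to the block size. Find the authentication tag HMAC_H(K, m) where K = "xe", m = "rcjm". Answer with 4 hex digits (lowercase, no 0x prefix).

Key "xe" = 78 65 is 2 bytes ≤ B = 5; zero-pad to 5 bytes: K' = 78 65 00 00 00.
K' ⊕ ipad = 4e 53 36 36 36.  K' ⊕ opad = 24 39 5c 5c 5c.
Inner input = (K'⊕ipad) ∥ m = 4e 53 36 36 36 ∥ 72 63 6a 6d.
Inner hash: sum = 78+83+54+54+54+114+99+106+109 = 751 → 02 ef.
Outer input = (K'⊕opad) ∥ inner = 24 39 5c 5c 5c ∥ 02 ef.
Outer hash (tag): sum = 36+57+92+92+92+2+239 = 610 → 02 62.

0262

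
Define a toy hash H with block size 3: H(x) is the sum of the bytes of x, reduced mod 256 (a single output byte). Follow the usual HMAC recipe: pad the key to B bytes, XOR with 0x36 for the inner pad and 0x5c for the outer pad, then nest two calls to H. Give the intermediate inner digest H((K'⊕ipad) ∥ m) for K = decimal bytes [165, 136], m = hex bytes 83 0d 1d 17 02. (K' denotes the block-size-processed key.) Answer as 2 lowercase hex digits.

4d

Key decimal bytes [165, 136] = a5 88 is 2 bytes ≤ B = 3; zero-pad to 3 bytes: K' = a5 88 00.
K' ⊕ ipad = 93 be 36.
Inner input = 93 be 36 ∥ 83 0d 1d 17 02.
Inner hash: sum = 147+190+54+131+13+29+23+2 = 589; mod 256 = 77 → 4d.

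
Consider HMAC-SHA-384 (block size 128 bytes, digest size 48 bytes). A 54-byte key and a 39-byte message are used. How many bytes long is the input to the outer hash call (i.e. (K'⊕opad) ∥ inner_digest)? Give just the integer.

Key is 54 ≤ 128 bytes, zero-padded: |K'| = 128.
Outer input = (K'⊕opad) ∥ H(inner) → 128 + 48 = 176 bytes.

176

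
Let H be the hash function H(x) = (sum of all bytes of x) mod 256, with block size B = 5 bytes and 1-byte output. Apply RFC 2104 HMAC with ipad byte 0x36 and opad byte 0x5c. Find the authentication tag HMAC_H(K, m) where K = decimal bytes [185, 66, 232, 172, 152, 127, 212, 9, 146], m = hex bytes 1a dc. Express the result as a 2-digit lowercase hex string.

aa

Key decimal bytes [185, 66, 232, 172, 152, 127, 212, 9, 146] = b9 42 e8 ac 98 7f d4 09 92 is 9 bytes > B = 5, so hash it first: H(key) = 15, then zero-pad to 5 bytes: K' = 15 00 00 00 00.
K' ⊕ ipad = 23 36 36 36 36.  K' ⊕ opad = 49 5c 5c 5c 5c.
Inner input = (K'⊕ipad) ∥ m = 23 36 36 36 36 ∥ 1a dc.
Inner hash: sum = 35+54+54+54+54+26+220 = 497; mod 256 = 241 → f1.
Outer input = (K'⊕opad) ∥ inner = 49 5c 5c 5c 5c ∥ f1.
Outer hash (tag): sum = 73+92+92+92+92+241 = 682; mod 256 = 170 → aa.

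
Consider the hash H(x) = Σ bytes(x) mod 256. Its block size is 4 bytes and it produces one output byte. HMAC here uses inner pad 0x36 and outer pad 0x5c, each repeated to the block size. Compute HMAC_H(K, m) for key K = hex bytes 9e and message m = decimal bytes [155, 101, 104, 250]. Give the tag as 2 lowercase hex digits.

82

Key hex bytes 9e is 1 byte ≤ B = 4; zero-pad to 4 bytes: K' = 9e 00 00 00.
K' ⊕ ipad = a8 36 36 36.  K' ⊕ opad = c2 5c 5c 5c.
Inner input = (K'⊕ipad) ∥ m = a8 36 36 36 ∥ 9b 65 68 fa.
Inner hash: sum = 168+54+54+54+155+101+104+250 = 940; mod 256 = 172 → ac.
Outer input = (K'⊕opad) ∥ inner = c2 5c 5c 5c ∥ ac.
Outer hash (tag): sum = 194+92+92+92+172 = 642; mod 256 = 130 → 82.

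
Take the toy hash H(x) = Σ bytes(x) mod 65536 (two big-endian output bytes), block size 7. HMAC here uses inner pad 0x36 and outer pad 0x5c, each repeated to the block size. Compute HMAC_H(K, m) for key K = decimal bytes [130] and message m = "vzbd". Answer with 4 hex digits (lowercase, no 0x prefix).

03b7

Key decimal bytes [130] = 82 is 1 byte ≤ B = 7; zero-pad to 7 bytes: K' = 82 00 00 00 00 00 00.
K' ⊕ ipad = b4 36 36 36 36 36 36.  K' ⊕ opad = de 5c 5c 5c 5c 5c 5c.
Inner input = (K'⊕ipad) ∥ m = b4 36 36 36 36 36 36 ∥ 76 7a 62 64.
Inner hash: sum = 180+54+54+54+54+54+54+118+122+98+100 = 942 → 03 ae.
Outer input = (K'⊕opad) ∥ inner = de 5c 5c 5c 5c 5c 5c ∥ 03 ae.
Outer hash (tag): sum = 222+92+92+92+92+92+92+3+174 = 951 → 03 b7.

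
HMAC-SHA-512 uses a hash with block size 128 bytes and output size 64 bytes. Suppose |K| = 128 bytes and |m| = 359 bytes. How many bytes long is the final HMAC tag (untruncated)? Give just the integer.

The tag is one SHA-512 digest: 64 bytes.

64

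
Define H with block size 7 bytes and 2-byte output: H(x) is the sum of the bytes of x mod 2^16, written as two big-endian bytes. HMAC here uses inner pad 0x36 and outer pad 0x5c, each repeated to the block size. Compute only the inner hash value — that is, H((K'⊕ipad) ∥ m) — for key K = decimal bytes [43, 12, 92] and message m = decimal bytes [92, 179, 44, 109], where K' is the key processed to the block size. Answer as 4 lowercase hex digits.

Key decimal bytes [43, 12, 92] = 2b 0c 5c is 3 bytes ≤ B = 7; zero-pad to 7 bytes: K' = 2b 0c 5c 00 00 00 00.
K' ⊕ ipad = 1d 3a 6a 36 36 36 36.
Inner input = 1d 3a 6a 36 36 36 36 ∥ 5c b3 2c 6d.
Inner hash: sum = 29+58+106+54+54+54+54+92+179+44+109 = 833 → 03 41.

0341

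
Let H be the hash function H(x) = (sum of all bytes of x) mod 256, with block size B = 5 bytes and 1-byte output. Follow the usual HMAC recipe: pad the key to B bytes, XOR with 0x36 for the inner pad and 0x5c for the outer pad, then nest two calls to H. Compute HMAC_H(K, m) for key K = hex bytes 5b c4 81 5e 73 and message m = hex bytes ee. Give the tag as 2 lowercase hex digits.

5e

Key hex bytes 5b c4 81 5e 73 is exactly B = 5 bytes: K' = 5b c4 81 5e 73.
K' ⊕ ipad = 6d f2 b7 68 45.  K' ⊕ opad = 07 98 dd 02 2f.
Inner input = (K'⊕ipad) ∥ m = 6d f2 b7 68 45 ∥ ee.
Inner hash: sum = 109+242+183+104+69+238 = 945; mod 256 = 177 → b1.
Outer input = (K'⊕opad) ∥ inner = 07 98 dd 02 2f ∥ b1.
Outer hash (tag): sum = 7+152+221+2+47+177 = 606; mod 256 = 94 → 5e.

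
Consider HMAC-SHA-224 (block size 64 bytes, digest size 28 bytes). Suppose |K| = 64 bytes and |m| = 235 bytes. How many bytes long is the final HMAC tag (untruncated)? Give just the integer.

28

The tag is one SHA-224 digest: 28 bytes.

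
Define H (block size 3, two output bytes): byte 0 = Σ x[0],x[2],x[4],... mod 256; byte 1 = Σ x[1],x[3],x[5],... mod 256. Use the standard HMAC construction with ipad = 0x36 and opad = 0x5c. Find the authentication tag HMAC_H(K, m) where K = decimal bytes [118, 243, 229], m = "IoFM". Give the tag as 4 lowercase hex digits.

Key decimal bytes [118, 243, 229] = 76 f3 e5 is exactly B = 3 bytes: K' = 76 f3 e5.
K' ⊕ ipad = 40 c5 d3.  K' ⊕ opad = 2a af b9.
Inner input = (K'⊕ipad) ∥ m = 40 c5 d3 ∥ 49 6f 46 4d.
Inner hash: even-index sum = 463 mod 256 = 207; odd-index sum = 340 mod 256 = 84 → cf 54.
Outer input = (K'⊕opad) ∥ inner = 2a af b9 ∥ cf 54.
Outer hash (tag): even-index sum = 311 mod 256 = 55; odd-index sum = 382 mod 256 = 126 → 37 7e.

377e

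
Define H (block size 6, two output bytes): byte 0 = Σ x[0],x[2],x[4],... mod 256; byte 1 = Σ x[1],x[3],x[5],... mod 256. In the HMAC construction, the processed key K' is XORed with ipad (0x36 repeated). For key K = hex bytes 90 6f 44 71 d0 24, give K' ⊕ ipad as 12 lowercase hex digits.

a6597247e612

Key hex bytes 90 6f 44 71 d0 24 is exactly B = 6 bytes: K' = 90 6f 44 71 d0 24.
XOR each byte with 0x36: 90⊕36=a6, 6f⊕36=59, 44⊕36=72, 71⊕36=47, d0⊕36=e6, 24⊕36=12.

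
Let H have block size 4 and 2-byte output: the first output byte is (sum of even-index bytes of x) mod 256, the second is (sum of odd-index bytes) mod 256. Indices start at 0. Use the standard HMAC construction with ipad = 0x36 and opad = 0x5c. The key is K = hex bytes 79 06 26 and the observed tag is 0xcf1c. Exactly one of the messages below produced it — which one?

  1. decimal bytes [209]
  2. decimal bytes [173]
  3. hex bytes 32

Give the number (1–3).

Key hex bytes 79 06 26 is 3 bytes ≤ B = 4; zero-pad to 4 bytes: K' = 79 06 26 00.
K' ⊕ ipad = 4f 30 10 36; K' ⊕ opad = 25 5a 7a 5c.
m1: inner = H(4f 30 10 36 d1) = 30 66; tag = H(25 5a 7a 5c 30 66) = cf1c ← matches
m2: inner = H(4f 30 10 36 ad) = 0c 66; tag = H(25 5a 7a 5c 0c 66) = ab1c
m3: inner = H(4f 30 10 36 32) = 91 66; tag = H(25 5a 7a 5c 91 66) = 301c

1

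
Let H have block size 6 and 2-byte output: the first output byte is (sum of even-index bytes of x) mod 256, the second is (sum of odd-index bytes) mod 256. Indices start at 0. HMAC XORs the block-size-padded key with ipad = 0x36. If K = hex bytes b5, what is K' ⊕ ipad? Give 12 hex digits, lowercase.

833636363636

Key hex bytes b5 is 1 byte ≤ B = 6; zero-pad to 6 bytes: K' = b5 00 00 00 00 00.
XOR each byte with 0x36: b5⊕36=83, 00⊕36=36, 00⊕36=36, 00⊕36=36, 00⊕36=36, 00⊕36=36.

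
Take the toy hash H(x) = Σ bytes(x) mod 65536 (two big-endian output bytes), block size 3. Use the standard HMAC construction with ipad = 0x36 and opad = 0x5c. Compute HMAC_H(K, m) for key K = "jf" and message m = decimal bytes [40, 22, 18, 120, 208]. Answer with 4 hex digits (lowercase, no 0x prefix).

Key "jf" = 6a 66 is 2 bytes ≤ B = 3; zero-pad to 3 bytes: K' = 6a 66 00.
K' ⊕ ipad = 5c 50 36.  K' ⊕ opad = 36 3a 5c.
Inner input = (K'⊕ipad) ∥ m = 5c 50 36 ∥ 28 16 12 78 d0.
Inner hash: sum = 92+80+54+40+22+18+120+208 = 634 → 02 7a.
Outer input = (K'⊕opad) ∥ inner = 36 3a 5c ∥ 02 7a.
Outer hash (tag): sum = 54+58+92+2+122 = 328 → 01 48.

0148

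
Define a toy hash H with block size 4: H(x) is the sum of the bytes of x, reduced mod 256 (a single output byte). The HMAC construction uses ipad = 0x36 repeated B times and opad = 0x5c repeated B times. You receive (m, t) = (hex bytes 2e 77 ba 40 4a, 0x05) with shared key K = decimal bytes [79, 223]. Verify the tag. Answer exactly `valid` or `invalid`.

Key decimal bytes [79, 223] = 4f df is 2 bytes ≤ B = 4; zero-pad to 4 bytes: K' = 4f df 00 00.
K' ⊕ ipad = 79 e9 36 36; K' ⊕ opad = 13 83 5c 5c.
Inner hash: sum = 121+233+54+54+46+119+186+64+74 = 951; mod 256 = 183 → b7.
Outer hash (recomputed tag): sum = 19+131+92+92+183 = 517; mod 256 = 5 → 05.
Recomputed tag = 05; claimed = 05 → match.

valid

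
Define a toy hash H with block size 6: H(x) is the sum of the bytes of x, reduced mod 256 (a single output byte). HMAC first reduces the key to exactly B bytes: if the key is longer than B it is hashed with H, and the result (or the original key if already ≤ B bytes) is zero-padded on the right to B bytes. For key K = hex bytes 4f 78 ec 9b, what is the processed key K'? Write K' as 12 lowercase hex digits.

Key hex bytes 4f 78 ec 9b is 4 bytes ≤ B = 6; zero-pad to 6 bytes: K' = 4f 78 ec 9b 00 00.

4f78ec9b0000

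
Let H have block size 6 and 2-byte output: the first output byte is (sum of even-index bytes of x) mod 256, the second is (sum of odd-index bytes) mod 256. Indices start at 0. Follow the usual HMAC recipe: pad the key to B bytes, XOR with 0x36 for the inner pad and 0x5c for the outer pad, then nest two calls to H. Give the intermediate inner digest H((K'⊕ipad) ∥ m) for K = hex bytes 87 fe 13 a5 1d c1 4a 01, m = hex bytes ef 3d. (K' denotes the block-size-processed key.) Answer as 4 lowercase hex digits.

92fc

Key hex bytes 87 fe 13 a5 1d c1 4a 01 is 8 bytes > B = 6, so hash it first: H(key) = 01 65, then zero-pad to 6 bytes: K' = 01 65 00 00 00 00.
K' ⊕ ipad = 37 53 36 36 36 36.
Inner input = 37 53 36 36 36 36 ∥ ef 3d.
Inner hash: even-index sum = 402 mod 256 = 146; odd-index sum = 252 mod 256 = 252 → 92 fc.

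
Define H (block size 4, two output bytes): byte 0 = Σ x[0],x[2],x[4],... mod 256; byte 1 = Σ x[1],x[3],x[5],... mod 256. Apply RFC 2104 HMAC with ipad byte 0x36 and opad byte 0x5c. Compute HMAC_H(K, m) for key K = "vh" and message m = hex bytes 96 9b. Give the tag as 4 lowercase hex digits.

Key "vh" = 76 68 is 2 bytes ≤ B = 4; zero-pad to 4 bytes: K' = 76 68 00 00.
K' ⊕ ipad = 40 5e 36 36.  K' ⊕ opad = 2a 34 5c 5c.
Inner input = (K'⊕ipad) ∥ m = 40 5e 36 36 ∥ 96 9b.
Inner hash: even-index sum = 268 mod 256 = 12; odd-index sum = 303 mod 256 = 47 → 0c 2f.
Outer input = (K'⊕opad) ∥ inner = 2a 34 5c 5c ∥ 0c 2f.
Outer hash (tag): even-index sum = 146 mod 256 = 146; odd-index sum = 191 mod 256 = 191 → 92 bf.

92bf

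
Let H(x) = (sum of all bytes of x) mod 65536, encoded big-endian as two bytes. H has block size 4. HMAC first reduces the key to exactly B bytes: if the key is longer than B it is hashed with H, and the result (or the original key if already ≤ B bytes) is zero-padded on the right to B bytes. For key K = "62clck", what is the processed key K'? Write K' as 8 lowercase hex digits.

02050000

|K| = 6 > B = 4, so first hash the key.
H(K): sum = 54+50+99+108+99+107 = 517 → 02 05.
Zero-pad H(K) = 02 05 to 4 bytes: K' = 02 05 00 00.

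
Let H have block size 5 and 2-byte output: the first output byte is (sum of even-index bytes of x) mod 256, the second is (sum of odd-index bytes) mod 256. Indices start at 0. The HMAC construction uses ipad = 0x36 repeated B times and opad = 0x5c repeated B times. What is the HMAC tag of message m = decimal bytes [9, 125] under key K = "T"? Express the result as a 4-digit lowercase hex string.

3503

Key "T" = 54 is 1 byte ≤ B = 5; zero-pad to 5 bytes: K' = 54 00 00 00 00.
K' ⊕ ipad = 62 36 36 36 36.  K' ⊕ opad = 08 5c 5c 5c 5c.
Inner input = (K'⊕ipad) ∥ m = 62 36 36 36 36 ∥ 09 7d.
Inner hash: even-index sum = 331 mod 256 = 75; odd-index sum = 117 mod 256 = 117 → 4b 75.
Outer input = (K'⊕opad) ∥ inner = 08 5c 5c 5c 5c ∥ 4b 75.
Outer hash (tag): even-index sum = 309 mod 256 = 53; odd-index sum = 259 mod 256 = 3 → 35 03.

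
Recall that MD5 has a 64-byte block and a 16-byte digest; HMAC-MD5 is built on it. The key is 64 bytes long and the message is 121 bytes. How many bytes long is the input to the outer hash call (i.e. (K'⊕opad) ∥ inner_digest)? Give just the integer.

80

Key is 64 ≤ 64 bytes, zero-padded: |K'| = 64.
Outer input = (K'⊕opad) ∥ H(inner) → 64 + 16 = 80 bytes.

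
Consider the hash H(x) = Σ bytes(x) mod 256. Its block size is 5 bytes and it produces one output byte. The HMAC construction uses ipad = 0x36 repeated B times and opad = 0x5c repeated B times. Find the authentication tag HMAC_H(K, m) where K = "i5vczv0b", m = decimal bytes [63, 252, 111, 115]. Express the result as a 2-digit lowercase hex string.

d9

Key "i5vczv0b" = 69 35 76 63 7a 76 30 62 is 8 bytes > B = 5, so hash it first: H(key) = f9, then zero-pad to 5 bytes: K' = f9 00 00 00 00.
K' ⊕ ipad = cf 36 36 36 36.  K' ⊕ opad = a5 5c 5c 5c 5c.
Inner input = (K'⊕ipad) ∥ m = cf 36 36 36 36 ∥ 3f fc 6f 73.
Inner hash: sum = 207+54+54+54+54+63+252+111+115 = 964; mod 256 = 196 → c4.
Outer input = (K'⊕opad) ∥ inner = a5 5c 5c 5c 5c ∥ c4.
Outer hash (tag): sum = 165+92+92+92+92+196 = 729; mod 256 = 217 → d9.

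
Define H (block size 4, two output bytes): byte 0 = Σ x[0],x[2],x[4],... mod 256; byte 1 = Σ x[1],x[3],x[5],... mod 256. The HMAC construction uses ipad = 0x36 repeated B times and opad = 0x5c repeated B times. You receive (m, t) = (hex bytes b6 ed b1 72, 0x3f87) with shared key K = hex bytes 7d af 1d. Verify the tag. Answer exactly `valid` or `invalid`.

Key hex bytes 7d af 1d is 3 bytes ≤ B = 4; zero-pad to 4 bytes: K' = 7d af 1d 00.
K' ⊕ ipad = 4b 99 2b 36; K' ⊕ opad = 21 f3 41 5c.
Inner hash: even-index sum = 477 mod 256 = 221; odd-index sum = 558 mod 256 = 46 → dd 2e.
Outer hash (recomputed tag): even-index sum = 319 mod 256 = 63; odd-index sum = 381 mod 256 = 125 → 3f 7d.
Recomputed tag = 3f7d; claimed = 3f87 → mismatch.

invalid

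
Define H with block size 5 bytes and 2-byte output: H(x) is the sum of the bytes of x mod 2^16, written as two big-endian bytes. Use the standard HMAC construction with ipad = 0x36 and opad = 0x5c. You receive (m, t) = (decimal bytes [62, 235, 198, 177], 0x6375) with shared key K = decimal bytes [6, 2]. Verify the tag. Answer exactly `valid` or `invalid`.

invalid

Key decimal bytes [6, 2] = 06 02 is 2 bytes ≤ B = 5; zero-pad to 5 bytes: K' = 06 02 00 00 00.
K' ⊕ ipad = 30 34 36 36 36; K' ⊕ opad = 5a 5e 5c 5c 5c.
Inner hash: sum = 48+52+54+54+54+62+235+198+177 = 934 → 03 a6.
Outer hash (recomputed tag): sum = 90+94+92+92+92+3+166 = 629 → 02 75.
Recomputed tag = 0275; claimed = 6375 → mismatch.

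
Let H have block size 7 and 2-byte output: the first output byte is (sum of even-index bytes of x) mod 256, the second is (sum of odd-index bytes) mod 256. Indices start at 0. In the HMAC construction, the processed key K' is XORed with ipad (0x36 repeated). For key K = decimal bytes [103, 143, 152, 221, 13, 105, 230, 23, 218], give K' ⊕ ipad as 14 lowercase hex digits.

Key decimal bytes [103, 143, 152, 221, 13, 105, 230, 23, 218] = 67 8f 98 dd 0d 69 e6 17 da is 9 bytes > B = 7, so hash it first: H(key) = cc ec, then zero-pad to 7 bytes: K' = cc ec 00 00 00 00 00.
XOR each byte with 0x36: cc⊕36=fa, ec⊕36=da, 00⊕36=36, 00⊕36=36, 00⊕36=36, 00⊕36=36, 00⊕36=36.

fada3636363636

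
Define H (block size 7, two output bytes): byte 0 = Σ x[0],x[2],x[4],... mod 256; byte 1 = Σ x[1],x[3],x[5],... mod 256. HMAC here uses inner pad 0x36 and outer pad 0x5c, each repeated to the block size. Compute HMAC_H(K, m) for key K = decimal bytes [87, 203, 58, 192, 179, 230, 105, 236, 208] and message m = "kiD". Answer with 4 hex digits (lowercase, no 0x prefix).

Key decimal bytes [87, 203, 58, 192, 179, 230, 105, 236, 208] = 57 cb 3a c0 b3 e6 69 ec d0 is 9 bytes > B = 7, so hash it first: H(key) = 7d 5d, then zero-pad to 7 bytes: K' = 7d 5d 00 00 00 00 00.
K' ⊕ ipad = 4b 6b 36 36 36 36 36.  K' ⊕ opad = 21 01 5c 5c 5c 5c 5c.
Inner input = (K'⊕ipad) ∥ m = 4b 6b 36 36 36 36 36 ∥ 6b 69 44.
Inner hash: even-index sum = 342 mod 256 = 86; odd-index sum = 390 mod 256 = 134 → 56 86.
Outer input = (K'⊕opad) ∥ inner = 21 01 5c 5c 5c 5c 5c ∥ 56 86.
Outer hash (tag): even-index sum = 443 mod 256 = 187; odd-index sum = 271 mod 256 = 15 → bb 0f.

bb0f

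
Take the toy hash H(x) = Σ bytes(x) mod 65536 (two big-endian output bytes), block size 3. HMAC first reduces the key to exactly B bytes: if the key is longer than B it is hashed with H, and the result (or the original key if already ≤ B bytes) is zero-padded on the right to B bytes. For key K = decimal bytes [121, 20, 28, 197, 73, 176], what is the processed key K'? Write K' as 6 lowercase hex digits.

|K| = 6 > B = 3, so first hash the key.
H(K): sum = 121+20+28+197+73+176 = 615 → 02 67.
Zero-pad H(K) = 02 67 to 3 bytes: K' = 02 67 00.

026700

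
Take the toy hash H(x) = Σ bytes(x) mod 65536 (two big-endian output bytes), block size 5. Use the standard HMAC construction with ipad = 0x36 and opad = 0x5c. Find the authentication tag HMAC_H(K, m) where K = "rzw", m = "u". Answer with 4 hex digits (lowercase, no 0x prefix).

Key "rzw" = 72 7a 77 is 3 bytes ≤ B = 5; zero-pad to 5 bytes: K' = 72 7a 77 00 00.
K' ⊕ ipad = 44 4c 41 36 36.  K' ⊕ opad = 2e 26 2b 5c 5c.
Inner input = (K'⊕ipad) ∥ m = 44 4c 41 36 36 ∥ 75.
Inner hash: sum = 68+76+65+54+54+117 = 434 → 01 b2.
Outer input = (K'⊕opad) ∥ inner = 2e 26 2b 5c 5c ∥ 01 b2.
Outer hash (tag): sum = 46+38+43+92+92+1+178 = 490 → 01 ea.

01ea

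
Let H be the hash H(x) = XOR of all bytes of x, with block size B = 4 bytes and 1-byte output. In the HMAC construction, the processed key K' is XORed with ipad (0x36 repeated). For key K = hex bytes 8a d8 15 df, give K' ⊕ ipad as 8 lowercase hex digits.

bcee23e9

Key hex bytes 8a d8 15 df is exactly B = 4 bytes: K' = 8a d8 15 df.
XOR each byte with 0x36: 8a⊕36=bc, d8⊕36=ee, 15⊕36=23, df⊕36=e9.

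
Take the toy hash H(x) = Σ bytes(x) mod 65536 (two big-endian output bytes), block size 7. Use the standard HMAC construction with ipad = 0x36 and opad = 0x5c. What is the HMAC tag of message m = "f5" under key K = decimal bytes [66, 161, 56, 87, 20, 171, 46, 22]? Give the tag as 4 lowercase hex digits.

0275

Key decimal bytes [66, 161, 56, 87, 20, 171, 46, 22] = 42 a1 38 57 14 ab 2e 16 is 8 bytes > B = 7, so hash it first: H(key) = 02 75, then zero-pad to 7 bytes: K' = 02 75 00 00 00 00 00.
K' ⊕ ipad = 34 43 36 36 36 36 36.  K' ⊕ opad = 5e 29 5c 5c 5c 5c 5c.
Inner input = (K'⊕ipad) ∥ m = 34 43 36 36 36 36 36 ∥ 66 35.
Inner hash: sum = 52+67+54+54+54+54+54+102+53 = 544 → 02 20.
Outer input = (K'⊕opad) ∥ inner = 5e 29 5c 5c 5c 5c 5c ∥ 02 20.
Outer hash (tag): sum = 94+41+92+92+92+92+92+2+32 = 629 → 02 75.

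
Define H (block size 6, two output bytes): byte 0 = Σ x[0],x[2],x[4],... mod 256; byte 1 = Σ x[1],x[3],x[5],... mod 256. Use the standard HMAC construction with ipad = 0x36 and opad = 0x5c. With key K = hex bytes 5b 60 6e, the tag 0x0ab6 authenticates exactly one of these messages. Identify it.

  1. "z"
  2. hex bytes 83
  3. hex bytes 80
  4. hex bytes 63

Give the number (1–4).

1

Key hex bytes 5b 60 6e is 3 bytes ≤ B = 6; zero-pad to 6 bytes: K' = 5b 60 6e 00 00 00.
K' ⊕ ipad = 6d 56 58 36 36 36; K' ⊕ opad = 07 3c 32 5c 5c 5c.
m1: inner = H(6d 56 58 36 36 36 7a) = 75 c2; tag = H(07 3c 32 5c 5c 5c 75 c2) = 0ab6 ← matches
m2: inner = H(6d 56 58 36 36 36 83) = 7e c2; tag = H(07 3c 32 5c 5c 5c 7e c2) = 13b6
m3: inner = H(6d 56 58 36 36 36 80) = 7b c2; tag = H(07 3c 32 5c 5c 5c 7b c2) = 10b6
m4: inner = H(6d 56 58 36 36 36 63) = 5e c2; tag = H(07 3c 32 5c 5c 5c 5e c2) = f3b6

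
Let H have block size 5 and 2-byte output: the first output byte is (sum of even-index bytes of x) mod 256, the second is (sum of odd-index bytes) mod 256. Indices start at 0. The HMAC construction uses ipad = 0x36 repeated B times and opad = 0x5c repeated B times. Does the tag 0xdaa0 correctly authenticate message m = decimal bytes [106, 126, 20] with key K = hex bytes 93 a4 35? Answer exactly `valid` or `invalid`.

Key hex bytes 93 a4 35 is 3 bytes ≤ B = 5; zero-pad to 5 bytes: K' = 93 a4 35 00 00.
K' ⊕ ipad = a5 92 03 36 36; K' ⊕ opad = cf f8 69 5c 5c.
Inner hash: even-index sum = 348 mod 256 = 92; odd-index sum = 326 mod 256 = 70 → 5c 46.
Outer hash (recomputed tag): even-index sum = 474 mod 256 = 218; odd-index sum = 432 mod 256 = 176 → da b0.
Recomputed tag = dab0; claimed = daa0 → mismatch.

invalid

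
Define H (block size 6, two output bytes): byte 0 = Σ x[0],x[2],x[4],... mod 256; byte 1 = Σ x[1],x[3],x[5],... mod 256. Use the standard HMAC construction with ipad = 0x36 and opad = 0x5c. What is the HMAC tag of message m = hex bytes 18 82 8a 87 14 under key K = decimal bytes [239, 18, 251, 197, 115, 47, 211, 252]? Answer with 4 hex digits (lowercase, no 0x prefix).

4cbf

Key decimal bytes [239, 18, 251, 197, 115, 47, 211, 252] = ef 12 fb c5 73 2f d3 fc is 8 bytes > B = 6, so hash it first: H(key) = 30 02, then zero-pad to 6 bytes: K' = 30 02 00 00 00 00.
K' ⊕ ipad = 06 34 36 36 36 36.  K' ⊕ opad = 6c 5e 5c 5c 5c 5c.
Inner input = (K'⊕ipad) ∥ m = 06 34 36 36 36 36 ∥ 18 82 8a 87 14.
Inner hash: even-index sum = 296 mod 256 = 40; odd-index sum = 425 mod 256 = 169 → 28 a9.
Outer input = (K'⊕opad) ∥ inner = 6c 5e 5c 5c 5c 5c ∥ 28 a9.
Outer hash (tag): even-index sum = 332 mod 256 = 76; odd-index sum = 447 mod 256 = 191 → 4c bf.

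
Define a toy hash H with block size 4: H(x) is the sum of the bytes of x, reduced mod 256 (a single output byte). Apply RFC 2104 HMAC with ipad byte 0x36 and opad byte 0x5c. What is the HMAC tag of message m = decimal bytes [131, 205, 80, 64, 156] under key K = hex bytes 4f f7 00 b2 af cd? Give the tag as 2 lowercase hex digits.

Key hex bytes 4f f7 00 b2 af cd is 6 bytes > B = 4, so hash it first: H(key) = 74, then zero-pad to 4 bytes: K' = 74 00 00 00.
K' ⊕ ipad = 42 36 36 36.  K' ⊕ opad = 28 5c 5c 5c.
Inner input = (K'⊕ipad) ∥ m = 42 36 36 36 ∥ 83 cd 50 40 9c.
Inner hash: sum = 66+54+54+54+131+205+80+64+156 = 864; mod 256 = 96 → 60.
Outer input = (K'⊕opad) ∥ inner = 28 5c 5c 5c ∥ 60.
Outer hash (tag): sum = 40+92+92+92+96 = 412; mod 256 = 156 → 9c.

9c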